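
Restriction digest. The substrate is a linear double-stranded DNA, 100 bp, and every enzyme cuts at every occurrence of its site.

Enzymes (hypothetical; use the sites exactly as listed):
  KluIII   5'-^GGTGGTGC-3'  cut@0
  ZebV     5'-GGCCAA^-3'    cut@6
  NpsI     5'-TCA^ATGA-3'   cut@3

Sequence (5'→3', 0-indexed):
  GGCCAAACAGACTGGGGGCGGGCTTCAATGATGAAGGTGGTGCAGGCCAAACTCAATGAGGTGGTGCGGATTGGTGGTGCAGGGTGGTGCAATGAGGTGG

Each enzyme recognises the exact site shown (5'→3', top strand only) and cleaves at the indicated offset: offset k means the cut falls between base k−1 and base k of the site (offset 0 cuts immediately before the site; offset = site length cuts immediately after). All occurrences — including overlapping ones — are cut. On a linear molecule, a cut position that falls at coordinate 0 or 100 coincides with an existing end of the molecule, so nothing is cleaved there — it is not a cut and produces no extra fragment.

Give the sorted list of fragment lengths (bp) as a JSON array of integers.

Site scan:
  KluIII GGTGGTGC/0: at [35, 59, 72, 82] ⇒ [35, 59, 72, 82]
  ZebV GGCCAA/6: at [0, 44] ⇒ [6, 50]
  NpsI TCAATGA/3: at [24, 52] ⇒ [27, 55]

All cut coordinates (distinct, sorted): [6, 27, 35, 50, 55, 59, 72, 82]

Fragment lengths:
  [0,6): 6 bp
  [6,27): 21 bp
  [27,35): 8 bp
  [35,50): 15 bp
  [50,55): 5 bp
  [55,59): 4 bp
  [59,72): 13 bp
  [72,82): 10 bp
  [82,100): 18 bp

[4,5,6,8,10,13,15,18,21]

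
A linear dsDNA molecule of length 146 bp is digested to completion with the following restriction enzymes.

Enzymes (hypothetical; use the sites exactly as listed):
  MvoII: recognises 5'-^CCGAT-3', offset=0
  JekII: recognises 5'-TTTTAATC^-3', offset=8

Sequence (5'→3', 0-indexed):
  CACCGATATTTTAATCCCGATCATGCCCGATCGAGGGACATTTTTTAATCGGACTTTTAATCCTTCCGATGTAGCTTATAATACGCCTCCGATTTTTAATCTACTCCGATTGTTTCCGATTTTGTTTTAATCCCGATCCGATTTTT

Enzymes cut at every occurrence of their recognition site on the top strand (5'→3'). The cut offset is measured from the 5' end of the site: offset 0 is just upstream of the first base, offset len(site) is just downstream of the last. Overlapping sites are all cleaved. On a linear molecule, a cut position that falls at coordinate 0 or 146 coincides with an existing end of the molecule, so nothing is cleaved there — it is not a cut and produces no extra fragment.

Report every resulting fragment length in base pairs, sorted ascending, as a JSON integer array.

Per-enzyme occurrences:
  MvoII (CCGAT, off=0): starts [2, 16, 26, 65, 88, 105, 115, 132, 137] → cuts [2, 16, 26, 65, 88, 105, 115, 132, 137]
  JekII (TTTTAATC, off=8): starts [8, 42, 54, 93, 124] → cuts [16, 50, 62, 101, 132]

All cut coordinates (distinct, sorted): [2, 16, 26, 50, 62, 65, 88, 101, 105, 115, 132, 137]

Fragments:
  [0,2): 2 bp
  [2,16): 14 bp
  [16,26): 10 bp
  [26,50): 24 bp
  [50,62): 12 bp
  [62,65): 3 bp
  [65,88): 23 bp
  [88,101): 13 bp
  [101,105): 4 bp
  [105,115): 10 bp
  [115,132): 17 bp
  [132,137): 5 bp
  [137,146): 9 bp

[2,3,4,5,9,10,10,12,13,14,17,23,24]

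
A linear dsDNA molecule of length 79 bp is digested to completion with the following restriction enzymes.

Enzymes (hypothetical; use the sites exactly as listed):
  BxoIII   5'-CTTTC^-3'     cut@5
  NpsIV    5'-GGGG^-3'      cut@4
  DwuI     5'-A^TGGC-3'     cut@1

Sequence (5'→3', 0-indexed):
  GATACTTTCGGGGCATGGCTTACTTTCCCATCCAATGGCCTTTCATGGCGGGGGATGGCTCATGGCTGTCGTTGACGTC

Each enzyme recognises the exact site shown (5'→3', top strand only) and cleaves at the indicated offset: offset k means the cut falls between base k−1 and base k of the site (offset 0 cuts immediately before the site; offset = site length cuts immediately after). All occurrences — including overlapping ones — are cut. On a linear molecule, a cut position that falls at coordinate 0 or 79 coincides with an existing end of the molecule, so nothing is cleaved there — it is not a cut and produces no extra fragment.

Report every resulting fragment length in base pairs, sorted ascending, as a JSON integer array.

Scan for sites:
  BxoIII (CTTTC, off=5): starts [4, 22, 39] → cuts [9, 27, 44]
  NpsIV (GGGG, off=4): starts [9, 49, 50] → cuts [13, 53, 54]
  DwuI (ATGGC, off=1): starts [14, 34, 44, 54, 61] → cuts [15, 35, 45, 55, 62]

Pooled cuts: [9, 13, 15, 27, 35, 44, 45, 53, 54, 55, 62]

Fragment lengths:
  [0,9): 9 bp
  [9,13): 4 bp
  [13,15): 2 bp
  [15,27): 12 bp
  [27,35): 8 bp
  [35,44): 9 bp
  [44,45): 1 bp
  [45,53): 8 bp
  [53,54): 1 bp
  [54,55): 1 bp
  [55,62): 7 bp
  [62,79): 17 bp

[1,1,1,2,4,7,8,8,9,9,12,17]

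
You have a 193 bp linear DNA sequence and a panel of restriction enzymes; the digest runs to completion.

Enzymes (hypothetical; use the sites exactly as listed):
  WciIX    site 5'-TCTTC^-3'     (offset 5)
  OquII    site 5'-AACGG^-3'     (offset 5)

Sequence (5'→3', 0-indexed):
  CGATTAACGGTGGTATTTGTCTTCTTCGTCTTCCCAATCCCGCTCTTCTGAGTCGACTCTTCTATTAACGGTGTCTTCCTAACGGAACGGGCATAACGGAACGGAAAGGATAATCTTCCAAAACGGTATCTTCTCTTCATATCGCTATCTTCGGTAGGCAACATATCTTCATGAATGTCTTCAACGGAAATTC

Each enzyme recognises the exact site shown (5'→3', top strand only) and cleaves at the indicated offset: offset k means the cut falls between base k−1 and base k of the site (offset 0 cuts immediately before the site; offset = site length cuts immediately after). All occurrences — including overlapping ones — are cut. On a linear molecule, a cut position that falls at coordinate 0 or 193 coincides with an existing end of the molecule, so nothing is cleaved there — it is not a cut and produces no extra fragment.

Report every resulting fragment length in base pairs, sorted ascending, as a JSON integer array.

Site scan:
  WciIX (TCTTC, off=5): starts [19, 22, 28, 43, 57, 73, 113, 128, 133, 147, 165, 177] → cuts [24, 27, 33, 48, 62, 78, 118, 133, 138, 152, 170, 182]
  OquII (AACGG, off=5): starts [5, 66, 80, 85, 94, 99, 121, 182] → cuts [10, 71, 85, 90, 99, 104, 126, 187]

All cut coordinates (distinct, sorted): [10, 24, 27, 33, 48, 62, 71, 78, 85, 90, 99, 104, 118, 126, 133, 138, 152, 170, 182, 187]

Fragments:
  [0,10): 10 bp
  [10,24): 14 bp
  [24,27): 3 bp
  [27,33): 6 bp
  [33,48): 15 bp
  [48,62): 14 bp
  [62,71): 9 bp
  [71,78): 7 bp
  [78,85): 7 bp
  [85,90): 5 bp
  [90,99): 9 bp
  [99,104): 5 bp
  [104,118): 14 bp
  [118,126): 8 bp
  [126,133): 7 bp
  [133,138): 5 bp
  [138,152): 14 bp
  [152,170): 18 bp
  [170,182): 12 bp
  [182,187): 5 bp
  [187,193): 6 bp

[3,5,5,5,5,6,6,7,7,7,8,9,9,10,12,14,14,14,14,15,18]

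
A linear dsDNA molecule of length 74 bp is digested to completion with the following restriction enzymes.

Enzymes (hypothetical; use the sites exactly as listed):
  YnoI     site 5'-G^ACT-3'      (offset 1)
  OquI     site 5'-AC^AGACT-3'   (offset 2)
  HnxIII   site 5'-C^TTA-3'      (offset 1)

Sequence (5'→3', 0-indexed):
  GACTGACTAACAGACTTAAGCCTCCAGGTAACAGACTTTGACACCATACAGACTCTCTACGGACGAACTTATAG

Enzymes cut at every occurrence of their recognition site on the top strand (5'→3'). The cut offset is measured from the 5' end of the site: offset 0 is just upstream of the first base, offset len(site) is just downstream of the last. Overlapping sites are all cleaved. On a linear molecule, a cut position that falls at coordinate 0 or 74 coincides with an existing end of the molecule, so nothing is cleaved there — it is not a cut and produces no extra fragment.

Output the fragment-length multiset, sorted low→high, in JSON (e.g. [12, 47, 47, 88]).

[1,2,2,2,2,4,6,6,15,17,17]

Scan for sites:
  YnoI (GACT, off=1): starts [0, 4, 12, 33, 50] → cuts [1, 5, 13, 34, 51]
  OquI (ACAGACT, off=2): starts [9, 30, 47] → cuts [11, 32, 49]
  HnxIII (CTTA, off=1): starts [14, 67] → cuts [15, 68]

Pooled cuts: [1, 5, 11, 13, 15, 32, 34, 49, 51, 68]

Fragment lengths:
  [0,1): 1 bp
  [1,5): 4 bp
  [5,11): 6 bp
  [11,13): 2 bp
  [13,15): 2 bp
  [15,32): 17 bp
  [32,34): 2 bp
  [34,49): 15 bp
  [49,51): 2 bp
  [51,68): 17 bp
  [68,74): 6 bp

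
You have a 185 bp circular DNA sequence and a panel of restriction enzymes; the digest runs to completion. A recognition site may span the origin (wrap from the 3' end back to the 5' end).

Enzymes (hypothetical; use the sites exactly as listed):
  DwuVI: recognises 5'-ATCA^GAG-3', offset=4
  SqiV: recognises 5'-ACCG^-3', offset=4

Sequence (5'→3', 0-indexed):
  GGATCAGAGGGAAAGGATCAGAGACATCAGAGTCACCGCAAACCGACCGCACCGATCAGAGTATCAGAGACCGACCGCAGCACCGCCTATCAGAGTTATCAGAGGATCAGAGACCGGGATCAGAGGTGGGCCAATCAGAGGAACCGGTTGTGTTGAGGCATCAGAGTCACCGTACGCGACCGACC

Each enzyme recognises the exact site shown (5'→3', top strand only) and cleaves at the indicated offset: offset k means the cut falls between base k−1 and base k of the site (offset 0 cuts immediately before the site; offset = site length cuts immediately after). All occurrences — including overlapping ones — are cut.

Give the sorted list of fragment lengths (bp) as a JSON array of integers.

[4,4,4,4,5,5,6,7,7,7,7,8,8,8,9,9,9,9,9,10,14,15,17]

Site scan:
  DwuVI ATCAGAG/4: at [2, 16, 25, 54, 62, 88, 97, 105, 118, 133, 159] ⇒ [6, 20, 29, 58, 66, 92, 101, 109, 122, 137, 163]
  SqiV ACCG/4: at [34, 41, 45, 50, 69, 73, 81, 112, 142, 168, 178, 182] ⇒ [1, 38, 45, 49, 54, 73, 77, 85, 116, 146, 172, 182]

All cut coordinates (distinct, sorted): [1, 6, 20, 29, 38, 45, 49, 54, 58, 66, 73, 77, 85, 92, 101, 109, 116, 122, 137, 146, 163, 172, 182]

Fragments:
  1→6: 5 bp
  6→20: 14 bp
  20→29: 9 bp
  29→38: 9 bp
  38→45: 7 bp
  45→49: 4 bp
  49→54: 5 bp
  54→58: 4 bp
  58→66: 8 bp
  66→73: 7 bp
  73→77: 4 bp
  77→85: 8 bp
  85→92: 7 bp
  92→101: 9 bp
  101→109: 8 bp
  109→116: 7 bp
  116→122: 6 bp
  122→137: 15 bp
  137→146: 9 bp
  146→163: 17 bp
  163→172: 9 bp
  172→182: 10 bp
  182→1 (wrap): 185-182+1 = 4 bp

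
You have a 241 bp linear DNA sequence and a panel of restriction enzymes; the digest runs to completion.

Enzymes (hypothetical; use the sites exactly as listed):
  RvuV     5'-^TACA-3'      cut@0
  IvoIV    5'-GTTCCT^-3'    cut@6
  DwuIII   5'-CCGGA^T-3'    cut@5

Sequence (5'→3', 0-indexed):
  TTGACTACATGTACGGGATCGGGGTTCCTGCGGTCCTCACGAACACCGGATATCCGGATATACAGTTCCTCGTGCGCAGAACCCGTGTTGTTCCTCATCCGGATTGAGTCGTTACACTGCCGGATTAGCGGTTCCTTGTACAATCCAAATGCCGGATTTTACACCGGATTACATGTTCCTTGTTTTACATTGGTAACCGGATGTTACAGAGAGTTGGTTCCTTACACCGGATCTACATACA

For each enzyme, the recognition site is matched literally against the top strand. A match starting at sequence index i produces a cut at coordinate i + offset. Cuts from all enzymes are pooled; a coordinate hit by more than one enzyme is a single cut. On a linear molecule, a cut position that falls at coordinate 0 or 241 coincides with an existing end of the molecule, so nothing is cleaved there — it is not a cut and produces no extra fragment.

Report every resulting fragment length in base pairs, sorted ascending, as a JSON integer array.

Scan for sites:
  RvuV (TACA, off=0): starts [5, 60, 112, 138, 159, 169, 185, 204, 222, 233, 237] → cuts [5, 60, 112, 138, 159, 169, 185, 204, 222, 233, 237]
  IvoIV (GTTCCT, off=6): starts [23, 64, 89, 130, 174, 216] → cuts [29, 70, 95, 136, 180, 222]
  DwuIII (CCGGAT, off=5): starts [45, 53, 98, 119, 151, 163, 196, 226] → cuts [50, 58, 103, 124, 156, 168, 201, 231]

All cut coordinates (distinct, sorted): [5, 29, 50, 58, 60, 70, 95, 103, 112, 124, 136, 138, 156, 159, 168, 169, 180, 185, 201, 204, 222, 231, 233, 237]

Fragment lengths:
  [0,5): 5 bp
  [5,29): 24 bp
  [29,50): 21 bp
  [50,58): 8 bp
  [58,60): 2 bp
  [60,70): 10 bp
  [70,95): 25 bp
  [95,103): 8 bp
  [103,112): 9 bp
  [112,124): 12 bp
  [124,136): 12 bp
  [136,138): 2 bp
  [138,156): 18 bp
  [156,159): 3 bp
  [159,168): 9 bp
  [168,169): 1 bp
  [169,180): 11 bp
  [180,185): 5 bp
  [185,201): 16 bp
  [201,204): 3 bp
  [204,222): 18 bp
  [222,231): 9 bp
  [231,233): 2 bp
  [233,237): 4 bp
  [237,241): 4 bp

[1,2,2,2,3,3,4,4,5,5,8,8,9,9,9,10,11,12,12,16,18,18,21,24,25]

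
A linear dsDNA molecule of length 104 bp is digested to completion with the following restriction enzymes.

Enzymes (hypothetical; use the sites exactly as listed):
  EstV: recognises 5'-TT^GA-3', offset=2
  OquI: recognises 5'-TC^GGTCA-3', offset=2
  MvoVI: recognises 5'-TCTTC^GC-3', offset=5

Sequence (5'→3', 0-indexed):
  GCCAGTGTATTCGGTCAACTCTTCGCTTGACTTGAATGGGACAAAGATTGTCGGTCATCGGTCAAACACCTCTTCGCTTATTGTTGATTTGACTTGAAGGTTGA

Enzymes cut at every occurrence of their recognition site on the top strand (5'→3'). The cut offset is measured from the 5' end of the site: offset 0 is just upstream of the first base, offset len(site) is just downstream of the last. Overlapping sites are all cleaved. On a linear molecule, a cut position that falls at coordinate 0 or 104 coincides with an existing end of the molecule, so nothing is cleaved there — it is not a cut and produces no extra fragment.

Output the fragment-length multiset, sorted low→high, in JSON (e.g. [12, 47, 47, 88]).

[2,4,5,5,5,7,7,10,12,12,16,19]

Site scan:
  EstV TTGA/2: at [26, 31, 83, 88, 93, 100] ⇒ [28, 33, 85, 90, 95, 102]
  OquI TCGGTCA/2: at [10, 50, 57] ⇒ [12, 52, 59]
  MvoVI TCTTCGC/5: at [19, 70] ⇒ [24, 75]

All cut coordinates (distinct, sorted): [12, 24, 28, 33, 52, 59, 75, 85, 90, 95, 102]

Fragment lengths:
  [0,12): 12 bp
  [12,24): 12 bp
  [24,28): 4 bp
  [28,33): 5 bp
  [33,52): 19 bp
  [52,59): 7 bp
  [59,75): 16 bp
  [75,85): 10 bp
  [85,90): 5 bp
  [90,95): 5 bp
  [95,102): 7 bp
  [102,104): 2 bp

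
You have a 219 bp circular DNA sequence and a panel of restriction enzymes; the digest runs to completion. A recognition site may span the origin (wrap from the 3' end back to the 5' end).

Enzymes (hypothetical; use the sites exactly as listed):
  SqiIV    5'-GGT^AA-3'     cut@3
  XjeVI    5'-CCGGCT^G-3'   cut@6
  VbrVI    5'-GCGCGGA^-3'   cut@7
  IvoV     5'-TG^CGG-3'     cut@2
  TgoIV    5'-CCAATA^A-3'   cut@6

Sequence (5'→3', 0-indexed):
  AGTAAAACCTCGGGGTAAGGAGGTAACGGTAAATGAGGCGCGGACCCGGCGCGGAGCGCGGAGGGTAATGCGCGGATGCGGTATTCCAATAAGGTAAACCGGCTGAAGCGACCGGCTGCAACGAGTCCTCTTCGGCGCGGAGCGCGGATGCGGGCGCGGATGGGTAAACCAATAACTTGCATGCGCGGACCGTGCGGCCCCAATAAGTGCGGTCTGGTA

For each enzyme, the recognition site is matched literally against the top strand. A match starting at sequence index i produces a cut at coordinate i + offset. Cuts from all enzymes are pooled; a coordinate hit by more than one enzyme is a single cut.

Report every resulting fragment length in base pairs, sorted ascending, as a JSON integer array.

Per-enzyme occurrences:
  SqiIV (GGTAA, off=3): starts [13, 21, 27, 63, 92, 162, 215] → cuts [16, 24, 30, 66, 95, 165, 218]
  XjeVI (CCGGCTG, off=6): starts [98, 111] → cuts [104, 117]
  VbrVI (GCGCGGA, off=7): starts [37, 48, 55, 69, 134, 141, 153, 182] → cuts [44, 55, 62, 76, 141, 148, 160, 189]
  IvoV (TGCGG, off=2): starts [76, 148, 192, 207] → cuts [78, 150, 194, 209]
  TgoIV (CCAATAA, off=6): starts [85, 168, 199] → cuts [91, 174, 205]

All cut coordinates (distinct, sorted): [16, 24, 30, 44, 55, 62, 66, 76, 78, 91, 95, 104, 117, 141, 148, 150, 160, 165, 174, 189, 194, 205, 209, 218]

Fragments:
  16→24: 8 bp
  24→30: 6 bp
  30→44: 14 bp
  44→55: 11 bp
  55→62: 7 bp
  62→66: 4 bp
  66→76: 10 bp
  76→78: 2 bp
  78→91: 13 bp
  91→95: 4 bp
  95→104: 9 bp
  104→117: 13 bp
  117→141: 24 bp
  141→148: 7 bp
  148→150: 2 bp
  150→160: 10 bp
  160→165: 5 bp
  165→174: 9 bp
  174→189: 15 bp
  189→194: 5 bp
  194→205: 11 bp
  205→209: 4 bp
  209→218: 9 bp
  218→16 (wrap): 219-218+16 = 17 bp

[2,2,4,4,4,5,5,6,7,7,8,9,9,9,10,10,11,11,13,13,14,15,17,24]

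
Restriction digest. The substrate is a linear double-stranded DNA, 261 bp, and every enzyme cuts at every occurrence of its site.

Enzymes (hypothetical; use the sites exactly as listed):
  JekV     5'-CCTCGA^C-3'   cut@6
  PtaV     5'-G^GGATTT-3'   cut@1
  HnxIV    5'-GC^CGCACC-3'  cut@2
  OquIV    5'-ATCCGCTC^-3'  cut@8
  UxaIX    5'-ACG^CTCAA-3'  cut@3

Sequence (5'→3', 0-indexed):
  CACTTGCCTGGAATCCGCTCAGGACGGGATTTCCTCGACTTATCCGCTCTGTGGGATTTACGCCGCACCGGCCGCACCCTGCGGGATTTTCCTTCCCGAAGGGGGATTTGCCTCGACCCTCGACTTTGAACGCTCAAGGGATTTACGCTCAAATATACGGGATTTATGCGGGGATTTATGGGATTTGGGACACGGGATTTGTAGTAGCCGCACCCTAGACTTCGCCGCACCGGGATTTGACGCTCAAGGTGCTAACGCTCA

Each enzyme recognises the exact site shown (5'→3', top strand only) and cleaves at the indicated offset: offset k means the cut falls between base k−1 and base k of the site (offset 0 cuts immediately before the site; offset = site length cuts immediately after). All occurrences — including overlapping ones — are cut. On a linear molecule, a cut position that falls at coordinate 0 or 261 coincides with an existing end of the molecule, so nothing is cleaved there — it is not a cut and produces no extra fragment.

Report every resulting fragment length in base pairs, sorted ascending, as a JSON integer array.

Site scan:
  JekV CCTCGAC/6: at [32, 110, 117] ⇒ [38, 116, 123]
  PtaV GGGATTT/1: at [25, 52, 82, 102, 137, 158, 170, 179, 193, 231] ⇒ [26, 53, 83, 103, 138, 159, 171, 180, 194, 232]
  HnxIV GCCGCACC/2: at [61, 70, 206, 223] ⇒ [63, 72, 208, 225]
  OquIV ATCCGCTC/8: at [12, 41] ⇒ [20, 49]
  UxaIX ACGCTCAA/3: at [129, 144, 239] ⇒ [132, 147, 242]

Pooled cuts: [20, 26, 38, 49, 53, 63, 72, 83, 103, 116, 123, 132, 138, 147, 159, 171, 180, 194, 208, 225, 232, 242]

Fragment lengths:
  [0,20): 20 bp
  [20,26): 6 bp
  [26,38): 12 bp
  [38,49): 11 bp
  [49,53): 4 bp
  [53,63): 10 bp
  [63,72): 9 bp
  [72,83): 11 bp
  [83,103): 20 bp
  [103,116): 13 bp
  [116,123): 7 bp
  [123,132): 9 bp
  [132,138): 6 bp
  [138,147): 9 bp
  [147,159): 12 bp
  [159,171): 12 bp
  [171,180): 9 bp
  [180,194): 14 bp
  [194,208): 14 bp
  [208,225): 17 bp
  [225,232): 7 bp
  [232,242): 10 bp
  [242,261): 19 bp

[4,6,6,7,7,9,9,9,9,10,10,11,11,12,12,12,13,14,14,17,19,20,20]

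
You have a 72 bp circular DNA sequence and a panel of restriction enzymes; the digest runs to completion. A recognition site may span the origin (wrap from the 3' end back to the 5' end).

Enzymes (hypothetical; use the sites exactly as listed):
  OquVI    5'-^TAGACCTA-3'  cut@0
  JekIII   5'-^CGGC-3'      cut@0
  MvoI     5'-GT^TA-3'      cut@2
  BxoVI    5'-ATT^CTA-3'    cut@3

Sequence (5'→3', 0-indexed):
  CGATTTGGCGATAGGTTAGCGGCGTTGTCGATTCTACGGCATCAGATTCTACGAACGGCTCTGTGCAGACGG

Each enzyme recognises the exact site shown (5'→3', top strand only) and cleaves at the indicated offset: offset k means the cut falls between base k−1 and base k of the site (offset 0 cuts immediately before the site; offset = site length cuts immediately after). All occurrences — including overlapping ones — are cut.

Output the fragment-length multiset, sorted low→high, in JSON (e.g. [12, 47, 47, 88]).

Scan for sites:
  OquVI (TAGACCTA, off=0): no sites
  JekIII (CGGC, off=0): starts [19, 36, 55, 69] → cuts [19, 36, 55, 69]
  MvoI (GTTA, off=2): starts [14] → cuts [16]
  BxoVI (ATTCTA, off=3): starts [30, 45] → cuts [33, 48]

All cut coordinates (distinct, sorted): [16, 19, 33, 36, 48, 55, 69]

Fragment lengths:
  16→19: 3 bp
  19→33: 14 bp
  33→36: 3 bp
  36→48: 12 bp
  48→55: 7 bp
  55→69: 14 bp
  69→16 (wrap): 72-69+16 = 19 bp

[3,3,7,12,14,14,19]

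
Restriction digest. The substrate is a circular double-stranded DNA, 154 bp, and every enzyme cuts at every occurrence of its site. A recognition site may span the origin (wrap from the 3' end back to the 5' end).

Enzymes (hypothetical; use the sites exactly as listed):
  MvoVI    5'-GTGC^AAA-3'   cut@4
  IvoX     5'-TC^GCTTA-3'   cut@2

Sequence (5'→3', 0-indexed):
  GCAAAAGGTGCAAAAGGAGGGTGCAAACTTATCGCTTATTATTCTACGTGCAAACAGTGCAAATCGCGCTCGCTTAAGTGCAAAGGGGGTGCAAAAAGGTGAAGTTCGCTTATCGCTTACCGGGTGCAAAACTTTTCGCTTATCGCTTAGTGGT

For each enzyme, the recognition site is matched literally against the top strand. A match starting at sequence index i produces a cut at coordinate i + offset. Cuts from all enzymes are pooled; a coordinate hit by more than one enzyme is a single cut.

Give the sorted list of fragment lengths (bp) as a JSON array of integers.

Scan for sites:
  MvoVI (GTGCAAA, off=4): starts [7, 20, 47, 56, 77, 88, 123, 152] → cuts [2, 11, 24, 51, 60, 81, 92, 127]
  IvoX (TCGCTTA, off=2): starts [31, 69, 105, 112, 135, 142] → cuts [33, 71, 107, 114, 137, 144]

All cut coordinates (distinct, sorted): [2, 11, 24, 33, 51, 60, 71, 81, 92, 107, 114, 127, 137, 144]

Fragment lengths:
  2→11: 9 bp
  11→24: 13 bp
  24→33: 9 bp
  33→51: 18 bp
  51→60: 9 bp
  60→71: 11 bp
  71→81: 10 bp
  81→92: 11 bp
  92→107: 15 bp
  107→114: 7 bp
  114→127: 13 bp
  127→137: 10 bp
  137→144: 7 bp
  144→2 (wrap): 154-144+2 = 12 bp

[7,7,9,9,9,10,10,11,11,12,13,13,15,18]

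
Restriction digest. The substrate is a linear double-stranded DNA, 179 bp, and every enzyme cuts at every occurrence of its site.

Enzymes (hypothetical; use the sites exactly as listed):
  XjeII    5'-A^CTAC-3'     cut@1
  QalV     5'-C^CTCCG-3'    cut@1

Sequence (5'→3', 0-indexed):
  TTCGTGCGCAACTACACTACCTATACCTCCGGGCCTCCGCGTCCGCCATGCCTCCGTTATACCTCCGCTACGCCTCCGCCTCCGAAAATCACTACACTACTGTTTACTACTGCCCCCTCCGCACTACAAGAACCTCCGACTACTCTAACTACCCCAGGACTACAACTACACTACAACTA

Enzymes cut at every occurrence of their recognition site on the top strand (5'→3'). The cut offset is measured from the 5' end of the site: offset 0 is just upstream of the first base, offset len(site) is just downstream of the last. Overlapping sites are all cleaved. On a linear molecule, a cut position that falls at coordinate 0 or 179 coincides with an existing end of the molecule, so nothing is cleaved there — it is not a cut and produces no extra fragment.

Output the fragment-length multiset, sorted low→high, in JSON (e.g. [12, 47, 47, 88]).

[5,5,5,6,6,6,7,8,9,9,10,10,10,10,11,11,11,11,12,17]

Site scan:
  XjeII ACTAC/1: at [10, 15, 90, 95, 105, 122, 138, 147, 158, 164, 169] ⇒ [11, 16, 91, 96, 106, 123, 139, 148, 159, 165, 170]
  QalV CCTCCG/1: at [25, 33, 50, 61, 72, 78, 115, 132] ⇒ [26, 34, 51, 62, 73, 79, 116, 133]

All cut coordinates (distinct, sorted): [11, 16, 26, 34, 51, 62, 73, 79, 91, 96, 106, 116, 123, 133, 139, 148, 159, 165, 170]

Fragments:
  [0,11): 11 bp
  [11,16): 5 bp
  [16,26): 10 bp
  [26,34): 8 bp
  [34,51): 17 bp
  [51,62): 11 bp
  [62,73): 11 bp
  [73,79): 6 bp
  [79,91): 12 bp
  [91,96): 5 bp
  [96,106): 10 bp
  [106,116): 10 bp
  [116,123): 7 bp
  [123,133): 10 bp
  [133,139): 6 bp
  [139,148): 9 bp
  [148,159): 11 bp
  [159,165): 6 bp
  [165,170): 5 bp
  [170,179): 9 bp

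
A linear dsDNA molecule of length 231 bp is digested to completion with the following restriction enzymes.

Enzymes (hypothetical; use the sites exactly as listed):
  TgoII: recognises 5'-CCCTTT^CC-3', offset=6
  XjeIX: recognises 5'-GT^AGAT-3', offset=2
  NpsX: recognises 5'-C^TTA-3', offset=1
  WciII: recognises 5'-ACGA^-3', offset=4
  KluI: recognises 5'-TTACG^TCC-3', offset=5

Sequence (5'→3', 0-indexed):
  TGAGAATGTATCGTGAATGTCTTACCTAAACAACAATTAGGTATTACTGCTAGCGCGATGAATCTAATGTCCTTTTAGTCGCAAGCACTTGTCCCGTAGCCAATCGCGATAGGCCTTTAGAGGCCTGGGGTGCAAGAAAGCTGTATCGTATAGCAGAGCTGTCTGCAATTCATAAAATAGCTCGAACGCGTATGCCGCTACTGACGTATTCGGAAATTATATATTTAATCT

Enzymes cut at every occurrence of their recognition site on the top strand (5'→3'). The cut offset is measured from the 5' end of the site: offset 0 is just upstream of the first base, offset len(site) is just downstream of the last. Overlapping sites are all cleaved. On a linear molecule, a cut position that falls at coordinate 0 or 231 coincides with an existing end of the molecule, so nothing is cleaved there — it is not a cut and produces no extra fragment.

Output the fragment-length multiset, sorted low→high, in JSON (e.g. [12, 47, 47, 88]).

[21,210]

Per-enzyme occurrences:
  TgoII (CCCTTTCC, off=6): no sites
  XjeIX (GTAGAT, off=2): no sites
  NpsX CTTA/1: at [20] ⇒ [21]
  WciII (ACGA, off=4): no sites
  KluI (TTACGTCC, off=5): no sites

All cut coordinates (distinct, sorted): [21]

Fragments:
  [0,21): 21 bp
  [21,231): 210 bp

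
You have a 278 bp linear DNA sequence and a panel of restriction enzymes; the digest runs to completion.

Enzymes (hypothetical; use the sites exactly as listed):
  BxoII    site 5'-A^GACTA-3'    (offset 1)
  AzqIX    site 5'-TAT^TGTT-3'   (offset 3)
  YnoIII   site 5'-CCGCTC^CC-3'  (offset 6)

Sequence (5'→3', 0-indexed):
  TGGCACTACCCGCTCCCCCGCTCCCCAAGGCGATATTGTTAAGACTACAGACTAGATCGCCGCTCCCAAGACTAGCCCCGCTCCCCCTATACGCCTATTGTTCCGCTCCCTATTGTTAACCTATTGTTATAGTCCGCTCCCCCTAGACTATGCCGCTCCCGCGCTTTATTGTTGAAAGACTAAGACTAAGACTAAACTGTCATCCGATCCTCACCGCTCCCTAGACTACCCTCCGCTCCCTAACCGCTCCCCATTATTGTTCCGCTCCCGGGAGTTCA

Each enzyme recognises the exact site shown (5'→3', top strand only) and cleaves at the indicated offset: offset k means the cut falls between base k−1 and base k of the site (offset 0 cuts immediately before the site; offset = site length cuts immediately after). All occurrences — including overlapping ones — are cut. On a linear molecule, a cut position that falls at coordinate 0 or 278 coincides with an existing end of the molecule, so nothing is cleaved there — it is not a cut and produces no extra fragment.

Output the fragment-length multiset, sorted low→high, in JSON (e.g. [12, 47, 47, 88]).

[4,4,5,6,6,6,6,7,8,8,8,10,10,11,11,11,11,13,13,14,15,15,15,15,16,30]

Site scan:
  BxoII AGACTA/1: at [41, 48, 68, 144, 176, 182, 188, 222] ⇒ [42, 49, 69, 145, 177, 183, 189, 223]
  AzqIX TATTGTT/3: at [33, 95, 110, 121, 166, 254] ⇒ [36, 98, 113, 124, 169, 257]
  YnoIII CCGCTCCC/6: at [9, 17, 59, 77, 102, 133, 152, 213, 232, 243, 261] ⇒ [15, 23, 65, 83, 108, 139, 158, 219, 238, 249, 267]

Pooled cuts: [15, 23, 36, 42, 49, 65, 69, 83, 98, 108, 113, 124, 139, 145, 158, 169, 177, 183, 189, 219, 223, 238, 249, 257, 267]

Fragments:
  [0,15): 15 bp
  [15,23): 8 bp
  [23,36): 13 bp
  [36,42): 6 bp
  [42,49): 7 bp
  [49,65): 16 bp
  [65,69): 4 bp
  [69,83): 14 bp
  [83,98): 15 bp
  [98,108): 10 bp
  [108,113): 5 bp
  [113,124): 11 bp
  [124,139): 15 bp
  [139,145): 6 bp
  [145,158): 13 bp
  [158,169): 11 bp
  [169,177): 8 bp
  [177,183): 6 bp
  [183,189): 6 bp
  [189,219): 30 bp
  [219,223): 4 bp
  [223,238): 15 bp
  [238,249): 11 bp
  [249,257): 8 bp
  [257,267): 10 bp
  [267,278): 11 bp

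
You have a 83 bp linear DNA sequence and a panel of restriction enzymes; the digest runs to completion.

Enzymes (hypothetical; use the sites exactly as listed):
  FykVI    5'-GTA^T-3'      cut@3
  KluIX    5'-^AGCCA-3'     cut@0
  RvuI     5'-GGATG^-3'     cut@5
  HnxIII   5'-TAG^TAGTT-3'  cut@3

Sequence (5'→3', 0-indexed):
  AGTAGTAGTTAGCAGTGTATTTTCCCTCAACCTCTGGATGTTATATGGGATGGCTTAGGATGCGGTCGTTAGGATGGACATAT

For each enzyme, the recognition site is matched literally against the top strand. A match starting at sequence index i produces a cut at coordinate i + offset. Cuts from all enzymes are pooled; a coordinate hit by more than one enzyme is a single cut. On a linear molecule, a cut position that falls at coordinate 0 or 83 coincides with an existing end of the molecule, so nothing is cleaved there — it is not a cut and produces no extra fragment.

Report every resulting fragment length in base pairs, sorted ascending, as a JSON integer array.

Scan for sites:
  FykVI GTAT/3: at [16] ⇒ [19]
  KluIX (AGCCA, off=0): no sites
  RvuI GGATG/5: at [35, 47, 57, 71] ⇒ [40, 52, 62, 76]
  HnxIII TAGTAGTT/3: at [2] ⇒ [5]

Pooled cuts: [5, 19, 40, 52, 62, 76]

Fragments:
  [0,5): 5 bp
  [5,19): 14 bp
  [19,40): 21 bp
  [40,52): 12 bp
  [52,62): 10 bp
  [62,76): 14 bp
  [76,83): 7 bp

[5,7,10,12,14,14,21]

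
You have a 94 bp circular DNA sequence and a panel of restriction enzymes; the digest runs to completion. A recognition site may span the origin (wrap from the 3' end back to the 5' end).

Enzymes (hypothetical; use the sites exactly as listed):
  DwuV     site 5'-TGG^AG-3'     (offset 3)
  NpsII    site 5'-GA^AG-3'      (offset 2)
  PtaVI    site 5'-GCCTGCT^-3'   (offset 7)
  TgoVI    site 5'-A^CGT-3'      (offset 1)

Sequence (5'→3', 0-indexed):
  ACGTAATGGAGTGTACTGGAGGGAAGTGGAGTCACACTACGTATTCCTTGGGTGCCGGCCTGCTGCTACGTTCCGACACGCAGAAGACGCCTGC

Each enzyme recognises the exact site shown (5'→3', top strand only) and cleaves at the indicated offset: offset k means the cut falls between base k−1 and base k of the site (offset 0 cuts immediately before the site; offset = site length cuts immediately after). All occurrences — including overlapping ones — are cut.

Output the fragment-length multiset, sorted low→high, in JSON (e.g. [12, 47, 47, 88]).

[4,5,5,8,10,10,11,16,25]

Site scan:
  DwuV TGGAG/3: at [6, 16, 26] ⇒ [9, 19, 29]
  NpsII GAAG/2: at [22, 82] ⇒ [24, 84]
  PtaVI GCCTGCT/7: at [57] ⇒ [64]
  TgoVI ACGT/1: at [0, 38, 67] ⇒ [1, 39, 68]

All cut coordinates (distinct, sorted): [1, 9, 19, 24, 29, 39, 64, 68, 84]

Fragment lengths:
  1→9: 8 bp
  9→19: 10 bp
  19→24: 5 bp
  24→29: 5 bp
  29→39: 10 bp
  39→64: 25 bp
  64→68: 4 bp
  68→84: 16 bp
  84→1 (wrap): 94-84+1 = 11 bp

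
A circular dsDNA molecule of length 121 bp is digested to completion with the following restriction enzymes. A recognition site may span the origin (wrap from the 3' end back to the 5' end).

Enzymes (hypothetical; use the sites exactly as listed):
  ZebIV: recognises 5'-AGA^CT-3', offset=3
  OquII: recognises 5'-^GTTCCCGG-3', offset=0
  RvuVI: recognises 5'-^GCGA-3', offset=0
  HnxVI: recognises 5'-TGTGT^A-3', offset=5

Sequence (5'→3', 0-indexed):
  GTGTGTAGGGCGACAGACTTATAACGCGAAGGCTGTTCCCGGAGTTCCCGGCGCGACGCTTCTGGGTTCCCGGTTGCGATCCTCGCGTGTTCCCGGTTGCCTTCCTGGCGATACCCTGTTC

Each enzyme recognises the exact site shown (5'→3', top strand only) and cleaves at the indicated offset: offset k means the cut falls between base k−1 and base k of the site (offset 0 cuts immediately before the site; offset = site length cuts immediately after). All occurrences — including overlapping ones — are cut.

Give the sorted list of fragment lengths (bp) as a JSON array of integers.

Per-enzyme occurrences:
  ZebIV (AGACT, off=3): starts [14] → cuts [17]
  OquII (GTTCCCGG, off=0): starts [34, 43, 65, 88] → cuts [34, 43, 65, 88]
  RvuVI (GCGA, off=0): starts [9, 25, 52, 75, 107] → cuts [9, 25, 52, 75, 107]
  HnxVI (TGTGTA, off=5): starts [1] → cuts [6]

Pooled cuts: [6, 9, 17, 25, 34, 43, 52, 65, 75, 88, 107]

Fragment lengths:
  6→9: 3 bp
  9→17: 8 bp
  17→25: 8 bp
  25→34: 9 bp
  34→43: 9 bp
  43→52: 9 bp
  52→65: 13 bp
  65→75: 10 bp
  75→88: 13 bp
  88→107: 19 bp
  107→6 (wrap): 121-107+6 = 20 bp

[3,8,8,9,9,9,10,13,13,19,20]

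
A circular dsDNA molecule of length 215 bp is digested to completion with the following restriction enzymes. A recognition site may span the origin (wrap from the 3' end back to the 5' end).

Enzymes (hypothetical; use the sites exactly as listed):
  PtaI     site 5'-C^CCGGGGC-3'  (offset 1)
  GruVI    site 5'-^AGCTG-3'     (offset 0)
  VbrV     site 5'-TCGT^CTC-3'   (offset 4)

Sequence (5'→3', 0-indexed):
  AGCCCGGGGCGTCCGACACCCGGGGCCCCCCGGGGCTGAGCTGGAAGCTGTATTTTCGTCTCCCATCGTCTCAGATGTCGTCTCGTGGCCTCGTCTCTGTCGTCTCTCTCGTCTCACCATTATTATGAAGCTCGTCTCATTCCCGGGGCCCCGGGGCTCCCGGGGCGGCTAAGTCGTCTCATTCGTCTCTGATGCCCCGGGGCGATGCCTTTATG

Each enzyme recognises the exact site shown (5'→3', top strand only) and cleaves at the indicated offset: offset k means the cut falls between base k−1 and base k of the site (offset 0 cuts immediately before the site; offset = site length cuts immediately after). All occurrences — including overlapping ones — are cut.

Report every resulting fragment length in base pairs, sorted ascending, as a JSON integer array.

[7,7,8,9,9,9,9,9,10,10,10,12,13,14,16,18,22,23]

Site scan:
  PtaI (CCCGGGGC, off=1): starts [2, 18, 28, 141, 149, 158, 195] → cuts [3, 19, 29, 142, 150, 159, 196]
  GruVI (AGCTG, off=0): starts [38, 45] → cuts [38, 45]
  VbrV (TCGTCTC, off=4): starts [55, 65, 77, 90, 99, 108, 131, 173, 182] → cuts [59, 69, 81, 94, 103, 112, 135, 177, 186]

Pooled cuts: [3, 19, 29, 38, 45, 59, 69, 81, 94, 103, 112, 135, 142, 150, 159, 177, 186, 196]

Fragment lengths:
  3→19: 16 bp
  19→29: 10 bp
  29→38: 9 bp
  38→45: 7 bp
  45→59: 14 bp
  59→69: 10 bp
  69→81: 12 bp
  81→94: 13 bp
  94→103: 9 bp
  103→112: 9 bp
  112→135: 23 bp
  135→142: 7 bp
  142→150: 8 bp
  150→159: 9 bp
  159→177: 18 bp
  177→186: 9 bp
  186→196: 10 bp
  196→3 (wrap): 215-196+3 = 22 bp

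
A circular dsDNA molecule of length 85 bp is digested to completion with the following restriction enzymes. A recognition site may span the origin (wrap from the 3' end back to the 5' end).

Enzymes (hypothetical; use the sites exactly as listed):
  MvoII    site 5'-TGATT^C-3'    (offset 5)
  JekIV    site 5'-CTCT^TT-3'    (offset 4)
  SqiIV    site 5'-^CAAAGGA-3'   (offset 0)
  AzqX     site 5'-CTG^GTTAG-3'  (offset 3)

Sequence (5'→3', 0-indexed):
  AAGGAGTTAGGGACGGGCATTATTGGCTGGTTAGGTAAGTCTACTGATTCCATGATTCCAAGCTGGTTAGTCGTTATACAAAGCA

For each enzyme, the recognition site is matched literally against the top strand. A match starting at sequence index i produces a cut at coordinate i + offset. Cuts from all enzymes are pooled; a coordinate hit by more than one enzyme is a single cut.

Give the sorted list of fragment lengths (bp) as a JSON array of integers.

Scan for sites:
  MvoII TGATTC/5: at [44, 52] ⇒ [49, 57]
  JekIV (CTCTTT, off=4): no sites
  SqiIV CAAAGGA/0: at [83] ⇒ [83]
  AzqX CTGGTTAG/3: at [26, 62] ⇒ [29, 65]

All cut coordinates (distinct, sorted): [29, 49, 57, 65, 83]

Fragments:
  29→49: 20 bp
  49→57: 8 bp
  57→65: 8 bp
  65→83: 18 bp
  83→29 (wrap): 85-83+29 = 31 bp

[8,8,18,20,31]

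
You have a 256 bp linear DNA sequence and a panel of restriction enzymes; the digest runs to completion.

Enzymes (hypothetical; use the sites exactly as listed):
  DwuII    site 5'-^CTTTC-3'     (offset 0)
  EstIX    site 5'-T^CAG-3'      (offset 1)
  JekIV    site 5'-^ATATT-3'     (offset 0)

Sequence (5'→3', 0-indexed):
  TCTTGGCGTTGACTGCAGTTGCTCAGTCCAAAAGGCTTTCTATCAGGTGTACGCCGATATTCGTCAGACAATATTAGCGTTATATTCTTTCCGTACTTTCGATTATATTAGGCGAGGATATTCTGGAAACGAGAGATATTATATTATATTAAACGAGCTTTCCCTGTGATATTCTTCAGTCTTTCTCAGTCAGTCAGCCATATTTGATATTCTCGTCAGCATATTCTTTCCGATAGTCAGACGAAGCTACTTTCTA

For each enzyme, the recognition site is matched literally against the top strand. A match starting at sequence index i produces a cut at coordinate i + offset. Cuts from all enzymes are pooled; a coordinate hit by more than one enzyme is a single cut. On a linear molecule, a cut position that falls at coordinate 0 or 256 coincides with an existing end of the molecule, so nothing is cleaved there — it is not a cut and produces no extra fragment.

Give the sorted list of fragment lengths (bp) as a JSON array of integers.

Site scan:
  DwuII CTTTC/0: at [35, 86, 95, 157, 180, 225, 249] ⇒ [35, 86, 95, 157, 180, 225, 249]
  EstIX TCAG/1: at [22, 42, 63, 175, 185, 189, 193, 215, 236] ⇒ [23, 43, 64, 176, 186, 190, 194, 216, 237]
  JekIV ATATT/0: at [56, 70, 81, 104, 117, 135, 140, 145, 168, 199, 206, 220] ⇒ [56, 70, 81, 104, 117, 135, 140, 145, 168, 199, 206, 220]

Pooled cuts: [23, 35, 43, 56, 64, 70, 81, 86, 95, 104, 117, 135, 140, 145, 157, 168, 176, 180, 186, 190, 194, 199, 206, 216, 220, 225, 237, 249]

Fragments:
  [0,23): 23 bp
  [23,35): 12 bp
  [35,43): 8 bp
  [43,56): 13 bp
  [56,64): 8 bp
  [64,70): 6 bp
  [70,81): 11 bp
  [81,86): 5 bp
  [86,95): 9 bp
  [95,104): 9 bp
  [104,117): 13 bp
  [117,135): 18 bp
  [135,140): 5 bp
  [140,145): 5 bp
  [145,157): 12 bp
  [157,168): 11 bp
  [168,176): 8 bp
  [176,180): 4 bp
  [180,186): 6 bp
  [186,190): 4 bp
  [190,194): 4 bp
  [194,199): 5 bp
  [199,206): 7 bp
  [206,216): 10 bp
  [216,220): 4 bp
  [220,225): 5 bp
  [225,237): 12 bp
  [237,249): 12 bp
  [249,256): 7 bp

[4,4,4,4,5,5,5,5,5,6,6,7,7,8,8,8,9,9,10,11,11,12,12,12,12,13,13,18,23]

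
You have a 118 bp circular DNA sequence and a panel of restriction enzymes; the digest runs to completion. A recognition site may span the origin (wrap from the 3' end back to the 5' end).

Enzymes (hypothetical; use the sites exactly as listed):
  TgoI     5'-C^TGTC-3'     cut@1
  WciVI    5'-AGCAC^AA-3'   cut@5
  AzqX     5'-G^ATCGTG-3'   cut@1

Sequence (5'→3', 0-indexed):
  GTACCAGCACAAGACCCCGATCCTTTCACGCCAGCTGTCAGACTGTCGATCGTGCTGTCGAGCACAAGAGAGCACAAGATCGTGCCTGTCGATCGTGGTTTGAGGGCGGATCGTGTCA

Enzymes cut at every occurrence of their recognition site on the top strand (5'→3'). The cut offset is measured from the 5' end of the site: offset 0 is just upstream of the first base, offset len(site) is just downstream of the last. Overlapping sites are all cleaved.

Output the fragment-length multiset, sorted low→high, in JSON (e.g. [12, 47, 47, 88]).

[3,5,5,7,8,8,10,10,18,19,25]

Site scan:
  TgoI CTGTC/1: at [34, 42, 54, 85] ⇒ [35, 43, 55, 86]
  WciVI AGCACAA/5: at [5, 60, 70] ⇒ [10, 65, 75]
  AzqX GATCGTG/1: at [47, 77, 90, 108] ⇒ [48, 78, 91, 109]

Pooled cuts: [10, 35, 43, 48, 55, 65, 75, 78, 86, 91, 109]

Fragments:
  10→35: 25 bp
  35→43: 8 bp
  43→48: 5 bp
  48→55: 7 bp
  55→65: 10 bp
  65→75: 10 bp
  75→78: 3 bp
  78→86: 8 bp
  86→91: 5 bp
  91→109: 18 bp
  109→10 (wrap): 118-109+10 = 19 bp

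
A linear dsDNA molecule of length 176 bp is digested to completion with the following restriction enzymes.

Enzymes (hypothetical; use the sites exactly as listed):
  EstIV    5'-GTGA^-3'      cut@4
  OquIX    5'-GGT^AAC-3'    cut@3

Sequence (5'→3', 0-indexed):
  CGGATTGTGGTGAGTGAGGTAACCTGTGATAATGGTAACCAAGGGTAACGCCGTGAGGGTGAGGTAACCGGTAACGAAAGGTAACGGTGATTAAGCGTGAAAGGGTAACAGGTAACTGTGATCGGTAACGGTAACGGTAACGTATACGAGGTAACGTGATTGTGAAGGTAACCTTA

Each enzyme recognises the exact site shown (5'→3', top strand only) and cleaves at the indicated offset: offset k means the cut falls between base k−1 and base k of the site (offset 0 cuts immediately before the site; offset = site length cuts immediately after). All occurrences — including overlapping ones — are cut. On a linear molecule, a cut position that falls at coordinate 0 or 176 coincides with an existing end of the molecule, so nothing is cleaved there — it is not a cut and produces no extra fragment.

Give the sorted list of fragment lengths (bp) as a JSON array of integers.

[3,3,4,4,5,6,6,6,6,6,7,7,7,7,7,8,8,9,10,10,10,10,13,14]

Per-enzyme occurrences:
  EstIV GTGA/4: at [9, 13, 25, 52, 58, 86, 96, 117, 155, 161] ⇒ [13, 17, 29, 56, 62, 90, 100, 121, 159, 165]
  OquIX GGTAAC/3: at [17, 33, 43, 62, 69, 79, 103, 110, 123, 129, 135, 149, 166] ⇒ [20, 36, 46, 65, 72, 82, 106, 113, 126, 132, 138, 152, 169]

Pooled cuts: [13, 17, 20, 29, 36, 46, 56, 62, 65, 72, 82, 90, 100, 106, 113, 121, 126, 132, 138, 152, 159, 165, 169]

Fragments:
  [0,13): 13 bp
  [13,17): 4 bp
  [17,20): 3 bp
  [20,29): 9 bp
  [29,36): 7 bp
  [36,46): 10 bp
  [46,56): 10 bp
  [56,62): 6 bp
  [62,65): 3 bp
  [65,72): 7 bp
  [72,82): 10 bp
  [82,90): 8 bp
  [90,100): 10 bp
  [100,106): 6 bp
  [106,113): 7 bp
  [113,121): 8 bp
  [121,126): 5 bp
  [126,132): 6 bp
  [132,138): 6 bp
  [138,152): 14 bp
  [152,159): 7 bp
  [159,165): 6 bp
  [165,169): 4 bp
  [169,176): 7 bp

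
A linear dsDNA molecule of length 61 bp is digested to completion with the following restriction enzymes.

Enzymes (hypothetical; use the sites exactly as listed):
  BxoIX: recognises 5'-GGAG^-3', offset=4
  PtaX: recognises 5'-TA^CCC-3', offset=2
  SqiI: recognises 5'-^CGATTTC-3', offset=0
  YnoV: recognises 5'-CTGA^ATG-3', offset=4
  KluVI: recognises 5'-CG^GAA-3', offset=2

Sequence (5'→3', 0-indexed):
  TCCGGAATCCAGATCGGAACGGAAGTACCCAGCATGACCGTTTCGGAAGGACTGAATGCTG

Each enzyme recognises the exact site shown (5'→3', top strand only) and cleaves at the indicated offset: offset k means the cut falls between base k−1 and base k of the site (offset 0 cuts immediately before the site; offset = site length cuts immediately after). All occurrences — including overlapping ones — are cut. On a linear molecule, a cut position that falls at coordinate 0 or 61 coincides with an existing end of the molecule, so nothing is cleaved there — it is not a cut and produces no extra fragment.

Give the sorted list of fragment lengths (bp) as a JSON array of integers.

Scan for sites:
  BxoIX (GGAG, off=4): no sites
  PtaX TACCC/2: at [25] ⇒ [27]
  SqiI (CGATTTC, off=0): no sites
  YnoV CTGAATG/4: at [51] ⇒ [55]
  KluVI CGGAA/2: at [2, 14, 19, 43] ⇒ [4, 16, 21, 45]

Pooled cuts: [4, 16, 21, 27, 45, 55]

Fragments:
  [0,4): 4 bp
  [4,16): 12 bp
  [16,21): 5 bp
  [21,27): 6 bp
  [27,45): 18 bp
  [45,55): 10 bp
  [55,61): 6 bp

[4,5,6,6,10,12,18]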